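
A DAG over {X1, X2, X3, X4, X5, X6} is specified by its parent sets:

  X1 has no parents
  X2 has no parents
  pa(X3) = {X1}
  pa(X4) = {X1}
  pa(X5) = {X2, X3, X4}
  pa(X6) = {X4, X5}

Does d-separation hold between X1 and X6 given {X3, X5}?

Enumerating the 4 paths from X1 to X6 and testing each for blocking by {X3, X5}:
Path 1: X1 → X3 → X5 → X6
  X3 is a chain here and X3 is conditioned on, so the path is blocked at X3.
Path 2: X1 → X3 → X5 ← X4 → X6
  X3 is a chain here and X3 is conditioned on, so the path is blocked at X3.
Path 3: X1 → X4 → X5 → X6
  X5 is a chain here and X5 is conditioned on, so the path is blocked at X5.
Path 4: X1 → X4 → X6
  X4 is a chain and X4 is not conditioned on — no node blocks this path, so it is active.
Since the path X1 → X4 → X6 is active, X1 and X6 are not d-separated given {X3, X5}.

No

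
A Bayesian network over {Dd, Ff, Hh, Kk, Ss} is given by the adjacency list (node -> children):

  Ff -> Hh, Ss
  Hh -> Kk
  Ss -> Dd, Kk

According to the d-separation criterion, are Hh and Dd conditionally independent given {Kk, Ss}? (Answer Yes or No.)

Yes

There are 2 undirected paths between Hh and Dd; checking each against the conditioning set {Kk, Ss}:
  1. Hh ← Ff → Ss → Dd — Ff:fork[open]; Ss:chain[blocks] ⇒ blocked
  2. Hh → Kk ← Ss → Dd — Kk:collider[open]; Ss:fork[blocks] ⇒ blocked
Every path is blocked, so Hh and Dd are d-separated given {Kk, Ss}.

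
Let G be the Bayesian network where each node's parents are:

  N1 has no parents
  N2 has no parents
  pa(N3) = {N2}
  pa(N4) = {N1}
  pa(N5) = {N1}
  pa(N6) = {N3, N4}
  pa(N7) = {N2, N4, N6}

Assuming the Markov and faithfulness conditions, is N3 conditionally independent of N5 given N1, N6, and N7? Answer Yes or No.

Yes — N3 and N5 are d-separated given {N1, N6, N7}.

We examine all 4 paths between N3 and N5:
Path 1: N3 → N6 ← N4 ← N1 → N5
  N1 is a fork here and N1 is conditioned on, so the path is blocked at N1.
Path 2: N3 → N6 → N7 ← N4 ← N1 → N5
  N6 is a chain here and N6 is conditioned on, so the path is blocked at N6.
Path 3: N3 ← N2 → N7 ← N6 ← N4 ← N1 → N5
  N6 is a chain here and N6 is conditioned on, so the path is blocked at N6.
Path 4: N3 ← N2 → N7 ← N4 ← N1 → N5
  N1 is a fork here and N1 is conditioned on, so the path is blocked at N1.
Since every path is blocked, d-separation holds.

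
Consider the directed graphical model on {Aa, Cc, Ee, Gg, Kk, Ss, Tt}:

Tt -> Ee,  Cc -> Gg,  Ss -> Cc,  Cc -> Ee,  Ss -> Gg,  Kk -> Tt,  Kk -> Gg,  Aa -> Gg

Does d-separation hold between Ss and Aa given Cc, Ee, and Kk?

Enumerating the 3 paths from Ss to Aa and testing each for blocking by {Cc, Ee, Kk}:
  1. Ss → Cc → Gg ← Aa — Cc:chain[blocks]; Gg:collider[blocks] ⇒ blocked
  2. Ss → Cc → Ee ← Tt ← Kk → Gg ← Aa — Cc:chain[blocks]; Ee:collider[open]; Tt:chain[open]; Kk:fork[blocks]; Gg:collider[blocks] ⇒ blocked
  3. Ss → Gg ← Aa — Gg:collider[blocks] ⇒ blocked
Since every path is blocked, d-separation holds.

Yes — Ss and Aa are d-separated given {Cc, Ee, Kk}.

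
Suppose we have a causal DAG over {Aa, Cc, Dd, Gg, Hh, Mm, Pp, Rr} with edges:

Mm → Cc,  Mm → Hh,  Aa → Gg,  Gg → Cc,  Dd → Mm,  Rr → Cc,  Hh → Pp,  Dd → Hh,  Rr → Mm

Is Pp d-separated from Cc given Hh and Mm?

We examine all 4 paths between Pp and Cc:
Path 1: Pp ← Hh ← Dd → Mm ← Rr → Cc
  Hh is a chain here and Hh is conditioned on, so the path is blocked at Hh.
Path 2: Pp ← Hh ← Dd → Mm → Cc
  Hh is a chain here and Hh is conditioned on, so the path is blocked at Hh.
Path 3: Pp ← Hh ← Mm ← Rr → Cc
  Hh is a chain here and Hh is conditioned on, so the path is blocked at Hh.
Path 4: Pp ← Hh ← Mm → Cc
  Hh is a chain here and Hh is conditioned on, so the path is blocked at Hh.
Every path is blocked, so Pp and Cc are d-separated given {Hh, Mm}.

Yes — Pp and Cc are d-separated given {Hh, Mm}.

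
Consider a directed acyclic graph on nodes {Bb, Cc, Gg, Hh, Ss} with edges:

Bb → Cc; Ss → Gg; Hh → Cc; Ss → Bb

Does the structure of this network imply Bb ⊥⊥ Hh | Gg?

Only one path connects Bb and Hh:
Path 1: Bb → Cc ← Hh
  Cc is a collider here and neither Cc nor any of its descendants is conditioned on, so the collider stays closed — the path is blocked at Cc.
Every path is blocked, so Bb and Hh are d-separated given {Gg}.

Yes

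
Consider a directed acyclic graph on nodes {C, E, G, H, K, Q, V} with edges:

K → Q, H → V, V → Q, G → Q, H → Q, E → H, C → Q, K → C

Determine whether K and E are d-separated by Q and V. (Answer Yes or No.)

Enumerating the 4 paths from K to E and testing each for blocking by {Q, V}:
  1. K → C → Q ← V ← H ← E — C:chain[open]; Q:collider[open]; V:chain[blocks]; H:chain[open] ⇒ blocked
  2. K → C → Q ← H ← E — C:chain[open]; Q:collider[open]; H:chain[open] ⇒ active
  3. K → Q ← V ← H ← E — Q:collider[open]; V:chain[blocks]; H:chain[open] ⇒ blocked
  4. K → Q ← H ← E — Q:collider[open]; H:chain[open] ⇒ active
At least one path is unblocked, so d-separation fails.

No — K and E are not d-separated given {Q, V}.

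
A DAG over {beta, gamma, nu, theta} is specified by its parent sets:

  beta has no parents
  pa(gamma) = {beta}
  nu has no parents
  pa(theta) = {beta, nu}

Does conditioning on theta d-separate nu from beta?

The only undirected path from nu to beta is:
  1. nu → theta ← beta — theta:collider[open] ⇒ active
Since the path nu → theta ← beta is active, nu and beta are not d-separated given {theta}.

No — nu and beta are not d-separated given {theta}.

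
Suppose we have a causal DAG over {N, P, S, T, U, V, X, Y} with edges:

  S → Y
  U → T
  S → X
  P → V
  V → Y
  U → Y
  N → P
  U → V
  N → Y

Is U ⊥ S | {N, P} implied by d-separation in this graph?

Yes

Enumerating the 3 paths from U to S and testing each for blocking by {N, P}:
  1. U → Y ← S — Y:collider[blocks] ⇒ blocked
  2. U → V → Y ← S — V:chain[open]; Y:collider[blocks] ⇒ blocked
  3. U → V ← P ← N → Y ← S — V:collider[blocks]; P:chain[blocks]; N:fork[blocks]; Y:collider[blocks] ⇒ blocked
Since every path is blocked, d-separation holds.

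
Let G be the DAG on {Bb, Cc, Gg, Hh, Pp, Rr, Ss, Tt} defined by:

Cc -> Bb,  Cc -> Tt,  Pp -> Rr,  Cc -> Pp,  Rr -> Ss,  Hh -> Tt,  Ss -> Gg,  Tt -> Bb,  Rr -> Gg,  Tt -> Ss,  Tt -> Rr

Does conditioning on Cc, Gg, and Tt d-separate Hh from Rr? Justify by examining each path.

We examine all 5 paths between Hh and Rr:
  1. Hh → Tt → Rr — Tt:chain[blocks] ⇒ blocked
  2. Hh → Tt → Ss ← Rr — Tt:chain[blocks]; Ss:collider[open] ⇒ blocked
  3. Hh → Tt → Ss → Gg ← Rr — Tt:chain[blocks]; Ss:chain[open]; Gg:collider[open] ⇒ blocked
  4. Hh → Tt ← Cc → Pp → Rr — Tt:collider[open]; Cc:fork[blocks]; Pp:chain[open] ⇒ blocked
  5. Hh → Tt → Bb ← Cc → Pp → Rr — Tt:chain[blocks]; Bb:collider[blocks]; Cc:fork[blocks]; Pp:chain[open] ⇒ blocked
All paths are blocked; Hh ⊥ Rr | {Cc, Gg, Tt} holds.

Yes — Hh and Rr are d-separated given {Cc, Gg, Tt}.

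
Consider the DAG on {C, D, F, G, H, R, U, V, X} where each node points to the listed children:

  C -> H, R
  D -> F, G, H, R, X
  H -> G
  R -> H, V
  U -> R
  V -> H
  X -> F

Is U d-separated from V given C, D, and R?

Enumerating the 5 paths from U to V and testing each for blocking by {C, D, R}:
Path 1: U → R ← D → H ← V
  D is a fork here and D is conditioned on, so the path is blocked at D.
Path 2: U → R ← D → G ← H ← V
  D is a fork here and D is conditioned on, so the path is blocked at D.
Path 3: U → R ← C → H ← V
  C is a fork here and C is conditioned on, so the path is blocked at C.
Path 4: U → R → H ← V
  R is a chain here and R is conditioned on, so the path is blocked at R.
Path 5: U → R → V
  R is a chain here and R is conditioned on, so the path is blocked at R.
Every path is blocked, so U and V are d-separated given {C, D, R}.

Yes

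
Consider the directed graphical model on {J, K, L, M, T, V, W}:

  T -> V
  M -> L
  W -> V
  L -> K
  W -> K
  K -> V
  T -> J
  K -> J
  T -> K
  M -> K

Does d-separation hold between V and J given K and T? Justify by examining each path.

Yes

There are 6 undirected paths between V and J; checking each against the conditioning set {K, T}:
  1. V ← K → J — K:fork[blocks] ⇒ blocked
  2. V ← K ← T → J — K:chain[blocks]; T:fork[blocks] ⇒ blocked
  3. V ← T → K → J — T:fork[blocks]; K:chain[blocks] ⇒ blocked
  4. V ← T → J — T:fork[blocks] ⇒ blocked
  5. V ← W → K → J — W:fork[open]; K:chain[blocks] ⇒ blocked
  6. V ← W → K ← T → J — W:fork[open]; K:collider[open]; T:fork[blocks] ⇒ blocked
Since every path is blocked, d-separation holds.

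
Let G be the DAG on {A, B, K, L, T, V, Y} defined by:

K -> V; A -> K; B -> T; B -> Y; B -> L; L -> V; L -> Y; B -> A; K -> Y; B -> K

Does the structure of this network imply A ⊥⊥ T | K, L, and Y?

No

There are 6 undirected paths between A and T; checking each against the conditioning set {K, L, Y}:
  1. A ← B → T — B:fork[open] ⇒ active
  2. A → K ← B → T — K:collider[open]; B:fork[open] ⇒ active
  3. A → K → V ← L ← B → T — K:chain[blocks]; V:collider[blocks]; L:chain[blocks]; B:fork[open] ⇒ blocked
  4. A → K → V ← L → Y ← B → T — K:chain[blocks]; V:collider[blocks]; L:fork[blocks]; Y:collider[open]; B:fork[open] ⇒ blocked
  5. A → K → Y ← B → T — K:chain[blocks]; Y:collider[open]; B:fork[open] ⇒ blocked
  6. A → K → Y ← L ← B → T — K:chain[blocks]; Y:collider[open]; L:chain[blocks]; B:fork[open] ⇒ blocked
At least one path is unblocked, so d-separation fails.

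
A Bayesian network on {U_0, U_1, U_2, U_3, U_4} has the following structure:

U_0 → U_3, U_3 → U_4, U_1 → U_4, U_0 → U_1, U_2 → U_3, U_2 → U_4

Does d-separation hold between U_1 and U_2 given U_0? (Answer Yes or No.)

Enumerating the 4 paths from U_1 to U_2 and testing each for blocking by {U_0}:
Path 1: U_1 ← U_0 → U_3 ← U_2
  U_0 is a fork here and U_0 is conditioned on, so the path is blocked at U_0.
Path 2: U_1 ← U_0 → U_3 → U_4 ← U_2
  U_0 is a fork here and U_0 is conditioned on, so the path is blocked at U_0.
Path 3: U_1 → U_4 ← U_3 ← U_2
  U_4 is a collider here and neither U_4 nor any of its descendants is conditioned on, so the collider stays closed — the path is blocked at U_4.
Path 4: U_1 → U_4 ← U_2
  U_4 is a collider here and neither U_4 nor any of its descendants is conditioned on, so the collider stays closed — the path is blocked at U_4.
Since every path is blocked, d-separation holds.

Yes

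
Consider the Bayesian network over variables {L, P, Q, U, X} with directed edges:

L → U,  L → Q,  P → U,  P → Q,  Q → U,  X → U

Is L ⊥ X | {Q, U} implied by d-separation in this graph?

3 paths connect L and X; each must be blocked for d-separation to hold:
Path 1: L → Q → U ← X
  Q is a chain here and Q is conditioned on, so the path is blocked at Q.
Path 2: L → Q ← P → U ← X
  Q is a collider and Q is conditioned on, which opens it; P is a fork and P is not conditioned on; U is a collider and U is conditioned on, which opens it — no node blocks this path, so it is active.
Path 3: L → U ← X
  U is a collider and U is conditioned on, which opens it — no node blocks this path, so it is active.
Since the path L → Q ← P → U ← X is active, L and X are not d-separated given {Q, U}.

No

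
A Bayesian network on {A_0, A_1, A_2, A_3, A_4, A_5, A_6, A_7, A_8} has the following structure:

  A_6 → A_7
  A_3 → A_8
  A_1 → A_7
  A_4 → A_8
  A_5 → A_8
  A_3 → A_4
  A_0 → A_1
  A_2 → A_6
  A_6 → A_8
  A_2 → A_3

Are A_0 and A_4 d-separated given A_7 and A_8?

No — A_0 and A_4 are not d-separated given {A_7, A_8}.

There are 4 undirected paths between A_0 and A_4; checking each against the conditioning set {A_7, A_8}:
Path 1: A_0 → A_1 → A_7 ← A_6 ← A_2 → A_3 → A_4
  A_1 is a chain and A_1 is not conditioned on; A_7 is a collider and A_7 is conditioned on, which opens it; A_6 is a chain and A_6 is not conditioned on; A_2 is a fork and A_2 is not conditioned on; A_3 is a chain and A_3 is not conditioned on — no node blocks this path, so it is active.
Path 2: A_0 → A_1 → A_7 ← A_6 ← A_2 → A_3 → A_8 ← A_4
  A_1 is a chain and A_1 is not conditioned on; A_7 is a collider and A_7 is conditioned on, which opens it; A_6 is a chain and A_6 is not conditioned on; A_2 is a fork and A_2 is not conditioned on; A_3 is a chain and A_3 is not conditioned on; A_8 is a collider and A_8 is conditioned on, which opens it — no node blocks this path, so it is active.
Path 3: A_0 → A_1 → A_7 ← A_6 → A_8 ← A_4
  A_1 is a chain and A_1 is not conditioned on; A_7 is a collider and A_7 is conditioned on, which opens it; A_6 is a fork and A_6 is not conditioned on; A_8 is a collider and A_8 is conditioned on, which opens it — no node blocks this path, so it is active.
Path 4: A_0 → A_1 → A_7 ← A_6 → A_8 ← A_3 → A_4
  A_1 is a chain and A_1 is not conditioned on; A_7 is a collider and A_7 is conditioned on, which opens it; A_6 is a fork and A_6 is not conditioned on; A_8 is a collider and A_8 is conditioned on, which opens it; A_3 is a fork and A_3 is not conditioned on — no node blocks this path, so it is active.
Since the path A_0 → A_1 → A_7 ← A_6 ← A_2 → A_3 → A_4 is active, A_0 and A_4 are not d-separated given {A_7, A_8}.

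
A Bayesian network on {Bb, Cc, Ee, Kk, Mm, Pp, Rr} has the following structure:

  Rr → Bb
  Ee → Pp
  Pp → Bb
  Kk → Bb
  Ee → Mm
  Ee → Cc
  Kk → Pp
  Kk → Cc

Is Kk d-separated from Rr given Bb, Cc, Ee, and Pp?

No

Enumerating the 3 paths from Kk to Rr and testing each for blocking by {Bb, Cc, Ee, Pp}:
Path 1: Kk → Bb ← Rr
  Bb is a collider and Bb is conditioned on, which opens it — no node blocks this path, so it is active.
Path 2: Kk → Cc ← Ee → Pp → Bb ← Rr
  Ee is a fork here and Ee is conditioned on, so the path is blocked at Ee.
Path 3: Kk → Pp → Bb ← Rr
  Pp is a chain here and Pp is conditioned on, so the path is blocked at Pp.
Because an active path exists, Kk and Rr are not d-separated.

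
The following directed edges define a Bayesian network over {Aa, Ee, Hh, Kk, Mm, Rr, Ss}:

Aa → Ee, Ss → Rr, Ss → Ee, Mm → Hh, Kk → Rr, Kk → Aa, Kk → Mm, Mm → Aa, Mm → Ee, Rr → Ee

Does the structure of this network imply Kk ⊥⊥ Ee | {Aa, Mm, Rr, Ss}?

6 paths connect Kk and Ee; each must be blocked for d-separation to hold:
Path 1: Kk → Aa ← Mm → Ee
  Mm is a fork here and Mm is conditioned on, so the path is blocked at Mm.
Path 2: Kk → Aa → Ee
  Aa is a chain here and Aa is conditioned on, so the path is blocked at Aa.
Path 3: Kk → Mm → Aa → Ee
  Mm is a chain here and Mm is conditioned on, so the path is blocked at Mm.
Path 4: Kk → Mm → Ee
  Mm is a chain here and Mm is conditioned on, so the path is blocked at Mm.
Path 5: Kk → Rr → Ee
  Rr is a chain here and Rr is conditioned on, so the path is blocked at Rr.
Path 6: Kk → Rr ← Ss → Ee
  Ss is a fork here and Ss is conditioned on, so the path is blocked at Ss.
All paths are blocked; Kk ⊥ Ee | {Aa, Mm, Rr, Ss} holds.

Yes — Kk and Ee are d-separated given {Aa, Mm, Rr, Ss}.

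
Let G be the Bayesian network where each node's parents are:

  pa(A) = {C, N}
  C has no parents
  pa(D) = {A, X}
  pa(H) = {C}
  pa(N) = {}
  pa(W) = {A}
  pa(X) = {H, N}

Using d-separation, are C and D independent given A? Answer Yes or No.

4 paths connect C and D; each must be blocked for d-separation to hold:
Path 1: C → H → X ← N → A → D
  X is a collider here and neither X nor any of its descendants is conditioned on, so the collider stays closed — the path is blocked at X.
Path 2: C → H → X → D
  H is a chain and H is not conditioned on; X is a chain and X is not conditioned on — no node blocks this path, so it is active.
Path 3: C → A ← N → X → D
  A is a collider and A is conditioned on, which opens it; N is a fork and N is not conditioned on; X is a chain and X is not conditioned on — no node blocks this path, so it is active.
Path 4: C → A → D
  A is a chain here and A is conditioned on, so the path is blocked at A.
At least one path is unblocked, so d-separation fails.

No — C and D are not d-separated given {A}.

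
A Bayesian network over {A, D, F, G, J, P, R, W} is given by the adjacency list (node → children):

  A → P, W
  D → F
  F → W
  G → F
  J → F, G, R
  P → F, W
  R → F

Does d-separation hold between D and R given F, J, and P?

No — D and R are not d-separated given {F, J, P}.

We examine all 3 paths between D and R:
  1. D → F ← J → R — F:collider[open]; J:fork[blocks] ⇒ blocked
  2. D → F ← G ← J → R — F:collider[open]; G:chain[open]; J:fork[blocks] ⇒ blocked
  3. D → F ← R — F:collider[open] ⇒ active
Since the path D → F ← R is active, D and R are not d-separated given {F, J, P}.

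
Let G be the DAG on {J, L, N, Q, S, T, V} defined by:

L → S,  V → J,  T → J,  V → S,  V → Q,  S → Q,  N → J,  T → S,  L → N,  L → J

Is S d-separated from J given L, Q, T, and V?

Enumerating the 5 paths from S to J and testing each for blocking by {L, Q, T, V}:
Path 1: S ← V → J
  V is a fork here and V is conditioned on, so the path is blocked at V.
Path 2: S → Q ← V → J
  V is a fork here and V is conditioned on, so the path is blocked at V.
Path 3: S ← T → J
  T is a fork here and T is conditioned on, so the path is blocked at T.
Path 4: S ← L → J
  L is a fork here and L is conditioned on, so the path is blocked at L.
Path 5: S ← L → N → J
  L is a fork here and L is conditioned on, so the path is blocked at L.
Since every path is blocked, d-separation holds.

Yes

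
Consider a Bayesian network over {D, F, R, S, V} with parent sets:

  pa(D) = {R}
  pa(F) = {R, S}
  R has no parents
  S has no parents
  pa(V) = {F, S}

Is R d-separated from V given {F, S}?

2 paths connect R and V; each must be blocked for d-separation to hold:
Path 1: R → F ← S → V
  S is a fork here and S is conditioned on, so the path is blocked at S.
Path 2: R → F → V
  F is a chain here and F is conditioned on, so the path is blocked at F.
Every path is blocked, so R and V are d-separated given {F, S}.

Yes — R and V are d-separated given {F, S}.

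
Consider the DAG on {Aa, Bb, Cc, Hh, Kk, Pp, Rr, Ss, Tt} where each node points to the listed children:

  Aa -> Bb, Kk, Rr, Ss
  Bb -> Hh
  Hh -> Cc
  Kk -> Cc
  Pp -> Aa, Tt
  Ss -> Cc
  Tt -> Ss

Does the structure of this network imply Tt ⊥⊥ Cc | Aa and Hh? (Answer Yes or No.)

There are 6 undirected paths between Tt and Cc; checking each against the conditioning set {Aa, Hh}:
Path 1: Tt ← Pp → Aa → Bb → Hh → Cc
  Aa is a chain here and Aa is conditioned on, so the path is blocked at Aa.
Path 2: Tt ← Pp → Aa → Kk → Cc
  Aa is a chain here and Aa is conditioned on, so the path is blocked at Aa.
Path 3: Tt ← Pp → Aa → Ss → Cc
  Aa is a chain here and Aa is conditioned on, so the path is blocked at Aa.
Path 4: Tt → Ss ← Aa → Bb → Hh → Cc
  Ss is a collider here and neither Ss nor any of its descendants is conditioned on, so the collider stays closed — the path is blocked at Ss.
Path 5: Tt → Ss ← Aa → Kk → Cc
  Ss is a collider here and neither Ss nor any of its descendants is conditioned on, so the collider stays closed — the path is blocked at Ss.
Path 6: Tt → Ss → Cc
  Ss is a chain and Ss is not conditioned on — no node blocks this path, so it is active.
At least one path is unblocked, so d-separation fails.

No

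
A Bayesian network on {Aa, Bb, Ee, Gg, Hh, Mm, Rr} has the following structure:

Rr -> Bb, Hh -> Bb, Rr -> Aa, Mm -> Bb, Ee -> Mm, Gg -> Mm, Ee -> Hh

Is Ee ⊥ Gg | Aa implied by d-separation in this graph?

Yes

There are 2 undirected paths between Ee and Gg; checking each against the conditioning set {Aa}:
Path 1: Ee → Mm ← Gg
  Mm is a collider here and neither Mm nor any of its descendants is conditioned on, so the collider stays closed — the path is blocked at Mm.
Path 2: Ee → Hh → Bb ← Mm ← Gg
  Bb is a collider here and neither Bb nor any of its descendants is conditioned on, so the collider stays closed — the path is blocked at Bb.
All paths are blocked; Ee ⊥ Gg | {Aa} holds.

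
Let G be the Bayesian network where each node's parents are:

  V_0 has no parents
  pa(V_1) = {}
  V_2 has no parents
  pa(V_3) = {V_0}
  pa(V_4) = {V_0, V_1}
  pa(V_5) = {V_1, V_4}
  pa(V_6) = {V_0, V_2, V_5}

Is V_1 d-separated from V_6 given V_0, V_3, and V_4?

We examine all 4 paths between V_1 and V_6:
Path 1: V_1 → V_5 ← V_4 ← V_0 → V_6
  V_5 is a collider here and neither V_5 nor any of its descendants is conditioned on, so the collider stays closed — the path is blocked at V_5.
Path 2: V_1 → V_5 → V_6
  V_5 is a chain and V_5 is not conditioned on — no node blocks this path, so it is active.
Path 3: V_1 → V_4 → V_5 → V_6
  V_4 is a chain here and V_4 is conditioned on, so the path is blocked at V_4.
Path 4: V_1 → V_4 ← V_0 → V_6
  V_0 is a fork here and V_0 is conditioned on, so the path is blocked at V_0.
Because an active path exists, V_1 and V_6 are not d-separated.

No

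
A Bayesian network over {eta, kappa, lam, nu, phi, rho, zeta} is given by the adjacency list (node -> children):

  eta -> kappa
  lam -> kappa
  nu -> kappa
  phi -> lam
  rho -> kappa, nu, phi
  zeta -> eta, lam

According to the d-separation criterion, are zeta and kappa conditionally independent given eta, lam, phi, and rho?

Yes

4 paths connect zeta and kappa; each must be blocked for d-separation to hold:
Path 1: zeta → eta → kappa
  eta is a chain here and eta is conditioned on, so the path is blocked at eta.
Path 2: zeta → lam ← phi ← rho → nu → kappa
  phi is a chain here and phi is conditioned on, so the path is blocked at phi.
Path 3: zeta → lam ← phi ← rho → kappa
  phi is a chain here and phi is conditioned on, so the path is blocked at phi.
Path 4: zeta → lam → kappa
  lam is a chain here and lam is conditioned on, so the path is blocked at lam.
All paths are blocked; zeta ⊥ kappa | {eta, lam, phi, rho} holds.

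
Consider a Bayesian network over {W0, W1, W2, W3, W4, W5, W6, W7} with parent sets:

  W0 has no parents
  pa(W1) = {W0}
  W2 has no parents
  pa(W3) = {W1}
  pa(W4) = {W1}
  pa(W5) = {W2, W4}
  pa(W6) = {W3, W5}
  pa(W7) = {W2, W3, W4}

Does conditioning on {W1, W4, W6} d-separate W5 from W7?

We examine all 5 paths between W5 and W7:
  1. W5 → W6 ← W3 → W7 — W6:collider[open]; W3:fork[open] ⇒ active
  2. W5 → W6 ← W3 ← W1 → W4 → W7 — W6:collider[open]; W3:chain[open]; W1:fork[blocks]; W4:chain[blocks] ⇒ blocked
  3. W5 ← W4 → W7 — W4:fork[blocks] ⇒ blocked
  4. W5 ← W4 ← W1 → W3 → W7 — W4:chain[blocks]; W1:fork[blocks]; W3:chain[open] ⇒ blocked
  5. W5 ← W2 → W7 — W2:fork[open] ⇒ active
Because an active path exists, W5 and W7 are not d-separated.

No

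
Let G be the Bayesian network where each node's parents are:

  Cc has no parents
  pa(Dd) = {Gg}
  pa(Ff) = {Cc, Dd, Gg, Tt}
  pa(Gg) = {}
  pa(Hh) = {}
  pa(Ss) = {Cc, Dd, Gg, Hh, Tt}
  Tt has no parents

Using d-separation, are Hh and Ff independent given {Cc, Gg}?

There are 6 undirected paths between Hh and Ff; checking each against the conditioning set {Cc, Gg}:
Path 1: Hh → Ss ← Gg → Ff
  Ss is a collider here and neither Ss nor any of its descendants is conditioned on, so the collider stays closed — the path is blocked at Ss.
Path 2: Hh → Ss ← Gg → Dd → Ff
  Ss is a collider here and neither Ss nor any of its descendants is conditioned on, so the collider stays closed — the path is blocked at Ss.
Path 3: Hh → Ss ← Cc → Ff
  Ss is a collider here and neither Ss nor any of its descendants is conditioned on, so the collider stays closed — the path is blocked at Ss.
Path 4: Hh → Ss ← Dd ← Gg → Ff
  Ss is a collider here and neither Ss nor any of its descendants is conditioned on, so the collider stays closed — the path is blocked at Ss.
Path 5: Hh → Ss ← Dd → Ff
  Ss is a collider here and neither Ss nor any of its descendants is conditioned on, so the collider stays closed — the path is blocked at Ss.
Path 6: Hh → Ss ← Tt → Ff
  Ss is a collider here and neither Ss nor any of its descendants is conditioned on, so the collider stays closed — the path is blocked at Ss.
All paths are blocked; Hh ⊥ Ff | {Cc, Gg} holds.

Yes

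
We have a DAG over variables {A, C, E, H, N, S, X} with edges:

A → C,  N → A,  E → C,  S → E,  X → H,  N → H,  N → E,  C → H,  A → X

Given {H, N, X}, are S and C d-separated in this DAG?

Enumerating the 5 paths from S to C and testing each for blocking by {H, N, X}:
Path 1: S → E → C
  E is a chain and E is not conditioned on — no node blocks this path, so it is active.
Path 2: S → E ← N → H ← C
  N is a fork here and N is conditioned on, so the path is blocked at N.
Path 3: S → E ← N → H ← X ← A → C
  N is a fork here and N is conditioned on, so the path is blocked at N.
Path 4: S → E ← N → A → C
  N is a fork here and N is conditioned on, so the path is blocked at N.
Path 5: S → E ← N → A → X → H ← C
  N is a fork here and N is conditioned on, so the path is blocked at N.
Because an active path exists, S and C are not d-separated.

No — S and C are not d-separated given {H, N, X}.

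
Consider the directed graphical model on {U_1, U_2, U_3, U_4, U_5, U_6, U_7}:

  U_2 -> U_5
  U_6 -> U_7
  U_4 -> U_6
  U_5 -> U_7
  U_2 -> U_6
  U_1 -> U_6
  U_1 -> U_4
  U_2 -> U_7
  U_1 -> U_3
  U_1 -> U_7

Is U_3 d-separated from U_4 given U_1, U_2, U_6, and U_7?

We examine all 5 paths between U_3 and U_4:
  1. U_3 ← U_1 → U_4 — U_1:fork[blocks] ⇒ blocked
  2. U_3 ← U_1 → U_7 ← U_5 ← U_2 → U_6 ← U_4 — U_1:fork[blocks]; U_7:collider[open]; U_5:chain[open]; U_2:fork[blocks]; U_6:collider[open] ⇒ blocked
  3. U_3 ← U_1 → U_7 ← U_6 ← U_4 — U_1:fork[blocks]; U_7:collider[open]; U_6:chain[blocks] ⇒ blocked
  4. U_3 ← U_1 → U_7 ← U_2 → U_6 ← U_4 — U_1:fork[blocks]; U_7:collider[open]; U_2:fork[blocks]; U_6:collider[open] ⇒ blocked
  5. U_3 ← U_1 → U_6 ← U_4 — U_1:fork[blocks]; U_6:collider[open] ⇒ blocked
All paths are blocked; U_3 ⊥ U_4 | {U_1, U_2, U_6, U_7} holds.

Yes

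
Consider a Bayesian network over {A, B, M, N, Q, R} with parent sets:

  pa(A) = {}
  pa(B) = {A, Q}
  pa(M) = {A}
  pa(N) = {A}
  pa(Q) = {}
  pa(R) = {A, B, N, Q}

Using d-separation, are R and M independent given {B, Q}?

No

Enumerating the 4 paths from R to M and testing each for blocking by {B, Q}:
  1. R ← B ← A → M — B:chain[blocks]; A:fork[open] ⇒ blocked
  2. R ← N ← A → M — N:chain[open]; A:fork[open] ⇒ active
  3. R ← A → M — A:fork[open] ⇒ active
  4. R ← Q → B ← A → M — Q:fork[blocks]; B:collider[open]; A:fork[open] ⇒ blocked
Since the path R ← N ← A → M is active, R and M are not d-separated given {B, Q}.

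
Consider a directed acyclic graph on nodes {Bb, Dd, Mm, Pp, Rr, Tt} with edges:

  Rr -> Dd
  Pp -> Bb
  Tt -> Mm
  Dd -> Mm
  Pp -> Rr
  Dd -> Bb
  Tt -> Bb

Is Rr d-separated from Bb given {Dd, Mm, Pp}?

Yes

3 paths connect Rr and Bb; each must be blocked for d-separation to hold:
  1. Rr ← Pp → Bb — Pp:fork[blocks] ⇒ blocked
  2. Rr → Dd → Mm ← Tt → Bb — Dd:chain[blocks]; Mm:collider[open]; Tt:fork[open] ⇒ blocked
  3. Rr → Dd → Bb — Dd:chain[blocks] ⇒ blocked
Every path is blocked, so Rr and Bb are d-separated given {Dd, Mm, Pp}.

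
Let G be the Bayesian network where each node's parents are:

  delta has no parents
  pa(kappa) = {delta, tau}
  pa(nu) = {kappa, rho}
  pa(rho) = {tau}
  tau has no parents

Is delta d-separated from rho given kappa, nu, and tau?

Yes

There are 2 undirected paths between delta and rho; checking each against the conditioning set {kappa, nu, tau}:
  1. delta → kappa ← tau → rho — kappa:collider[open]; tau:fork[blocks] ⇒ blocked
  2. delta → kappa → nu ← rho — kappa:chain[blocks]; nu:collider[open] ⇒ blocked
Since every path is blocked, d-separation holds.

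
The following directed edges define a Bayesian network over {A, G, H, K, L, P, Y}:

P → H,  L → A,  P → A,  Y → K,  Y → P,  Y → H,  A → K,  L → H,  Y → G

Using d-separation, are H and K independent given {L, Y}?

We examine all 6 paths between H and K:
Path 1: H ← L → A ← P ← Y → K
  L is a fork here and L is conditioned on, so the path is blocked at L.
Path 2: H ← L → A → K
  L is a fork here and L is conditioned on, so the path is blocked at L.
Path 3: H ← Y → P → A → K
  Y is a fork here and Y is conditioned on, so the path is blocked at Y.
Path 4: H ← Y → K
  Y is a fork here and Y is conditioned on, so the path is blocked at Y.
Path 5: H ← P → A → K
  P is a fork and P is not conditioned on; A is a chain and A is not conditioned on — no node blocks this path, so it is active.
Path 6: H ← P ← Y → K
  Y is a fork here and Y is conditioned on, so the path is blocked at Y.
Since the path H ← P → A → K is active, H and K are not d-separated given {L, Y}.

No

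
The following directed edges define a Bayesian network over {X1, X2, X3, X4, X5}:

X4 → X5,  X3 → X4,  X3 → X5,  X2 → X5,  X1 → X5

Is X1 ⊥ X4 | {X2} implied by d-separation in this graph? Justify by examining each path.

2 paths connect X1 and X4; each must be blocked for d-separation to hold:
Path 1: X1 → X5 ← X4
  X5 is a collider here and neither X5 nor any of its descendants is conditioned on, so the collider stays closed — the path is blocked at X5.
Path 2: X1 → X5 ← X3 → X4
  X5 is a collider here and neither X5 nor any of its descendants is conditioned on, so the collider stays closed — the path is blocked at X5.
Every path is blocked, so X1 and X4 are d-separated given {X2}.

Yes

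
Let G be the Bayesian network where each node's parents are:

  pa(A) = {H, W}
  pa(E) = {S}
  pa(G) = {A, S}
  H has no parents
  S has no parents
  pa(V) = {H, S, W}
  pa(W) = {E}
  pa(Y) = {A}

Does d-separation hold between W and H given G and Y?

No — W and H are not d-separated given {G, Y}.

6 paths connect W and H; each must be blocked for d-separation to hold:
  1. W → A → G ← S → V ← H — A:chain[open]; G:collider[open]; S:fork[open]; V:collider[blocks] ⇒ blocked
  2. W → A ← H — A:collider[open] ⇒ active
  3. W → V ← S → G ← A ← H — V:collider[blocks]; S:fork[open]; G:collider[open]; A:chain[open] ⇒ blocked
  4. W → V ← H — V:collider[blocks] ⇒ blocked
  5. W ← E ← S → G ← A ← H — E:chain[open]; S:fork[open]; G:collider[open]; A:chain[open] ⇒ active
  6. W ← E ← S → V ← H — E:chain[open]; S:fork[open]; V:collider[blocks] ⇒ blocked
At least one path is unblocked, so d-separation fails.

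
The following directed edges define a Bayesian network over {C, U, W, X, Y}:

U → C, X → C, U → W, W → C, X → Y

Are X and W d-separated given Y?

We examine all 2 paths between X and W:
Path 1: X → C ← W
  C is a collider here and neither C nor any of its descendants is conditioned on, so the collider stays closed — the path is blocked at C.
Path 2: X → C ← U → W
  C is a collider here and neither C nor any of its descendants is conditioned on, so the collider stays closed — the path is blocked at C.
Since every path is blocked, d-separation holds.

Yes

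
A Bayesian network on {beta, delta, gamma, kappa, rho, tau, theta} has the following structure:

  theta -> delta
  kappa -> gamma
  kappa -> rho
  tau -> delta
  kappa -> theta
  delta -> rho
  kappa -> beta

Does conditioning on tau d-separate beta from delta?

No

Enumerating the 2 paths from beta to delta and testing each for blocking by {tau}:
  1. beta ← kappa → theta → delta — kappa:fork[open]; theta:chain[open] ⇒ active
  2. beta ← kappa → rho ← delta — kappa:fork[open]; rho:collider[blocks] ⇒ blocked
At least one path is unblocked, so d-separation fails.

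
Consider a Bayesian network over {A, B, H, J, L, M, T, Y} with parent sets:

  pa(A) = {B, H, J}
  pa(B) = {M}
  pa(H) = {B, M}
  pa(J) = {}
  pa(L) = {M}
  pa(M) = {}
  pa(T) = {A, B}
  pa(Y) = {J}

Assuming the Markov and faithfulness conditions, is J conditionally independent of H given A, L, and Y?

Enumerating the 5 paths from J to H and testing each for blocking by {A, L, Y}:
Path 1: J → A ← H
  A is a collider and A is conditioned on, which opens it — no node blocks this path, so it is active.
Path 2: J → A ← B ← M → H
  A is a collider and A is conditioned on, which opens it; B is a chain and B is not conditioned on; M is a fork and M is not conditioned on — no node blocks this path, so it is active.
Path 3: J → A ← B → H
  A is a collider and A is conditioned on, which opens it; B is a fork and B is not conditioned on — no node blocks this path, so it is active.
Path 4: J → A → T ← B ← M → H
  A is a chain here and A is conditioned on, so the path is blocked at A.
Path 5: J → A → T ← B → H
  A is a chain here and A is conditioned on, so the path is blocked at A.
At least one path is unblocked, so d-separation fails.

No — J and H are not d-separated given {A, L, Y}.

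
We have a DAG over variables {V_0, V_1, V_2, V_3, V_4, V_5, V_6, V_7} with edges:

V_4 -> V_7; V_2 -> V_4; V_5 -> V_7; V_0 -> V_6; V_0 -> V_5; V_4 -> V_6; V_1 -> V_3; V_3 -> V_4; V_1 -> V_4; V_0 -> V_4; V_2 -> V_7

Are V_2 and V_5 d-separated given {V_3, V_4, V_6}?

Enumerating the 6 paths from V_2 to V_5 and testing each for blocking by {V_3, V_4, V_6}:
  1. V_2 → V_7 ← V_5 — V_7:collider[blocks] ⇒ blocked
  2. V_2 → V_7 ← V_4 → V_6 ← V_0 → V_5 — V_7:collider[blocks]; V_4:fork[blocks]; V_6:collider[open]; V_0:fork[open] ⇒ blocked
  3. V_2 → V_7 ← V_4 ← V_0 → V_5 — V_7:collider[blocks]; V_4:chain[blocks]; V_0:fork[open] ⇒ blocked
  4. V_2 → V_4 → V_6 ← V_0 → V_5 — V_4:chain[blocks]; V_6:collider[open]; V_0:fork[open] ⇒ blocked
  5. V_2 → V_4 ← V_0 → V_5 — V_4:collider[open]; V_0:fork[open] ⇒ active
  6. V_2 → V_4 → V_7 ← V_5 — V_4:chain[blocks]; V_7:collider[blocks] ⇒ blocked
Since the path V_2 → V_4 ← V_0 → V_5 is active, V_2 and V_5 are not d-separated given {V_3, V_4, V_6}.

No — V_2 and V_5 are not d-separated given {V_3, V_4, V_6}.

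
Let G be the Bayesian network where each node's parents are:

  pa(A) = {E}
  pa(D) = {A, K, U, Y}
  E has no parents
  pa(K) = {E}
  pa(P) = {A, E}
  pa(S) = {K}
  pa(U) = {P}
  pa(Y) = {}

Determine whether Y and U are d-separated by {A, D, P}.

Enumerating the 5 paths from Y to U and testing each for blocking by {A, D, P}:
  1. Y → D ← U — D:collider[open] ⇒ active
  2. Y → D ← K ← E → A → P → U — D:collider[open]; K:chain[open]; E:fork[open]; A:chain[blocks]; P:chain[blocks] ⇒ blocked
  3. Y → D ← K ← E → P → U — D:collider[open]; K:chain[open]; E:fork[open]; P:chain[blocks] ⇒ blocked
  4. Y → D ← A ← E → P → U — D:collider[open]; A:chain[blocks]; E:fork[open]; P:chain[blocks] ⇒ blocked
  5. Y → D ← A → P → U — D:collider[open]; A:fork[blocks]; P:chain[blocks] ⇒ blocked
Since the path Y → D ← U is active, Y and U are not d-separated given {A, D, P}.

No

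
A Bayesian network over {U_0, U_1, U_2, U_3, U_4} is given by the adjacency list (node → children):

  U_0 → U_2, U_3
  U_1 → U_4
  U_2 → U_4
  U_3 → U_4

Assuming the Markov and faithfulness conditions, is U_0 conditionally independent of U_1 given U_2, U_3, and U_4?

We examine all 2 paths between U_0 and U_1:
Path 1: U_0 → U_3 → U_4 ← U_1
  U_3 is a chain here and U_3 is conditioned on, so the path is blocked at U_3.
Path 2: U_0 → U_2 → U_4 ← U_1
  U_2 is a chain here and U_2 is conditioned on, so the path is blocked at U_2.
Every path is blocked, so U_0 and U_1 are d-separated given {U_2, U_3, U_4}.

Yes — U_0 and U_1 are d-separated given {U_2, U_3, U_4}.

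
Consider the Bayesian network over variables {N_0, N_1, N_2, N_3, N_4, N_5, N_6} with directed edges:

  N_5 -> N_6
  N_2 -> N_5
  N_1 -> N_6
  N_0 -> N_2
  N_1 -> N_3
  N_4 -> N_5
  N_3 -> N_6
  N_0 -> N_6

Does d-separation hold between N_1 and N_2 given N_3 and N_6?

4 paths connect N_1 and N_2; each must be blocked for d-separation to hold:
  1. N_1 → N_6 ← N_0 → N_2 — N_6:collider[open]; N_0:fork[open] ⇒ active
  2. N_1 → N_6 ← N_5 ← N_2 — N_6:collider[open]; N_5:chain[open] ⇒ active
  3. N_1 → N_3 → N_6 ← N_0 → N_2 — N_3:chain[blocks]; N_6:collider[open]; N_0:fork[open] ⇒ blocked
  4. N_1 → N_3 → N_6 ← N_5 ← N_2 — N_3:chain[blocks]; N_6:collider[open]; N_5:chain[open] ⇒ blocked
At least one path is unblocked, so d-separation fails.

No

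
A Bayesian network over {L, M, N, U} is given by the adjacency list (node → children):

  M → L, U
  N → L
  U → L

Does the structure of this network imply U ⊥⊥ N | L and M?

No — U and N are not d-separated given {L, M}.

2 paths connect U and N; each must be blocked for d-separation to hold:
  1. U ← M → L ← N — M:fork[blocks]; L:collider[open] ⇒ blocked
  2. U → L ← N — L:collider[open] ⇒ active
Since the path U → L ← N is active, U and N are not d-separated given {L, M}.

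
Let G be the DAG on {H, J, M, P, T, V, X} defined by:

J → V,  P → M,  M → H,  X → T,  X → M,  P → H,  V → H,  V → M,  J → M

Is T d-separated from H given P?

We examine all 4 paths between T and H:
  1. T ← X → M ← J → V → H — X:fork[open]; M:collider[blocks]; J:fork[open]; V:chain[open] ⇒ blocked
  2. T ← X → M → H — X:fork[open]; M:chain[open] ⇒ active
  3. T ← X → M ← P → H — X:fork[open]; M:collider[blocks]; P:fork[blocks] ⇒ blocked
  4. T ← X → M ← V → H — X:fork[open]; M:collider[blocks]; V:fork[open] ⇒ blocked
Because an active path exists, T and H are not d-separated.

No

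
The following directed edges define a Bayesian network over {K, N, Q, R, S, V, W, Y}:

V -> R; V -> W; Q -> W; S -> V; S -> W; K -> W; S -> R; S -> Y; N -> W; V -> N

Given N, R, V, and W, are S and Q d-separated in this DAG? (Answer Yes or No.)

No

Enumerating the 5 paths from S to Q and testing each for blocking by {N, R, V, W}:
Path 1: S → V → N → W ← Q
  V is a chain here and V is conditioned on, so the path is blocked at V.
Path 2: S → V → W ← Q
  V is a chain here and V is conditioned on, so the path is blocked at V.
Path 3: S → W ← Q
  W is a collider and W is conditioned on, which opens it — no node blocks this path, so it is active.
Path 4: S → R ← V → N → W ← Q
  V is a fork here and V is conditioned on, so the path is blocked at V.
Path 5: S → R ← V → W ← Q
  V is a fork here and V is conditioned on, so the path is blocked at V.
At least one path is unblocked, so d-separation fails.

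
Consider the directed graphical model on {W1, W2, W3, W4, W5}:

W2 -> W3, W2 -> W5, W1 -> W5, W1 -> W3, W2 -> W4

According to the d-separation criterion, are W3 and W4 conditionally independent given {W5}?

No — W3 and W4 are not d-separated given {W5}.

Enumerating the 2 paths from W3 to W4 and testing each for blocking by {W5}:
Path 1: W3 ← W2 → W4
  W2 is a fork and W2 is not conditioned on — no node blocks this path, so it is active.
Path 2: W3 ← W1 → W5 ← W2 → W4
  W1 is a fork and W1 is not conditioned on; W5 is a collider and W5 is conditioned on, which opens it; W2 is a fork and W2 is not conditioned on — no node blocks this path, so it is active.
Because an active path exists, W3 and W4 are not d-separated.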